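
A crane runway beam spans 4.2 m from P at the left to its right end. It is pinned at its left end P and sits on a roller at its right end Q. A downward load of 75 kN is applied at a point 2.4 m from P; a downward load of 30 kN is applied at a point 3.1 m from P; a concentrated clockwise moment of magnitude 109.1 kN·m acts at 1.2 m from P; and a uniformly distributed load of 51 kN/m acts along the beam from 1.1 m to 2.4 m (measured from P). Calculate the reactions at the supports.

Resultant of the distributed load: 51 × 1.3 = 66.3 kN at 1.75 m from P.
Moments about P: Q_y·4.2 − 75·2.4 − 30·3.1 − 109.1 − (51·1.3)·1.75 = 0 → Q_y = 498.125/4.2 = 118.601 ≈ 118.6 kN.
ΣF_y = 0: P_y + 118.601 − 75 − 30 − 51·1.3 = 0 → P_y = 52.70 kN.
ΣF_x = 0: no horizontal applied forces, so P_x = 0.

P_x = 0, P_y = 52.70 kN, Q_y = 118.6 kN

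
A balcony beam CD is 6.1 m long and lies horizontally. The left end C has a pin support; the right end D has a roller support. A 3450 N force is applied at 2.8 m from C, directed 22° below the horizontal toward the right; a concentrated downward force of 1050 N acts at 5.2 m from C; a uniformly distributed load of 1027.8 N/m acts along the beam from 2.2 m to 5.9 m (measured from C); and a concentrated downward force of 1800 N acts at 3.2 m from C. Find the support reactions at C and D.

Resultant of the distributed load: 1027.8 × 3.7 = 3802.86 N at 4.05 m from C.
Moments about C: D_y·6.1 − 3450·sin22°·2.8 − 1050·5.2 − (1027.8·3.7)·4.05 − 1800·3.2 = 0 → D_y = 30240.3/6.1 = 4957.43 ≈ 4957 N.
ΣF_y = 0: C_y + 4957.43 − 3450·sin22° − 1050 − 1027.8·3.7 − 1800 = 0 → C_y = 2988 N.
ΣF_x = 0: C_x + 3450·cos22° = 0 → C_x = -3199 N.

C_x = -3199 N, C_y = 2988 N, D_y = 4957 N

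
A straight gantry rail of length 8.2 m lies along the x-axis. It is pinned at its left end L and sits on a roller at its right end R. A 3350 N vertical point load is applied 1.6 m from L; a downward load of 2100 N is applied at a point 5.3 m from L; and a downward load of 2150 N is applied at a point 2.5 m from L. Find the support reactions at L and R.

L_x = 0, L_y = 4934 N, R_y = 2666 N

ΣM about L: R_y·8.2 − 3350·1.6 − 2100·5.3 − 2150·2.5 = 0 → R_y = 21865/8.2 = 2666.46 ≈ 2666 N.
ΣF_y = 0: L_y + 2666.46 − 3350 − 2100 − 2150 = 0 → L_y = 4934 N.
ΣF_x = 0: no horizontal applied forces, so L_x = 0.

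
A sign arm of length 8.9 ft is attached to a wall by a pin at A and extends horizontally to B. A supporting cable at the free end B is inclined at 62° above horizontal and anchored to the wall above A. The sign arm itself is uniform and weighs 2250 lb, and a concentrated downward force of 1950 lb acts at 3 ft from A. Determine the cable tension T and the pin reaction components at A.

T = 2019 lb, A_x = 947.7 lb, A_y = 2418 lb

ΣM about A: T·sin62°·8.9 − 2250·4.45 − 1950·3 = 0 → T = 15862.5/(8.9·0.882948) = 2018.58 ≈ 2019 lb.
ΣF_x = 0: A_x − T·cos62° = 0 → A_x = 2018.58 × 0.469472 = 947.7 lb.
ΣF_y = 0: A_y + T·sin62° − 2250 − 1950 = 0 → A_y = 4200 − 2018.58 × 0.882948 = 2418 lb.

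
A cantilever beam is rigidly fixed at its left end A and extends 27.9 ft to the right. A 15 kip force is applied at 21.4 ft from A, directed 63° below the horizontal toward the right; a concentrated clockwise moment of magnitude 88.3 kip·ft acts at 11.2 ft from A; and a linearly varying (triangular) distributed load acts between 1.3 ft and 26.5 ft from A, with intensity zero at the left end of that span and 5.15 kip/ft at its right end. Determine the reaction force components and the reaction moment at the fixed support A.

Resultant of the triangular load: ½ × 5.15 × 25.2 = 64.89 kip, acting at 18.1 ft from A (one-third of the span from the peak).
ΣF_x = 0: A_x + 15·cos63° = 0 → A_x = -6.810 kip.
ΣF_y = 0: A_y − 15·sin63° − ½·5.15·25.2 = 0 → A_y = 78.26 kip.
ΣM about A: M_A − 15·sin63°·21.4 − 88.3 − (½·5.15·25.2)·18.1 = 0 → M_A = 1549 kip·ft.

A_x = -6.810 kip, A_y = 78.26 kip, M_A = 1549 kip·ft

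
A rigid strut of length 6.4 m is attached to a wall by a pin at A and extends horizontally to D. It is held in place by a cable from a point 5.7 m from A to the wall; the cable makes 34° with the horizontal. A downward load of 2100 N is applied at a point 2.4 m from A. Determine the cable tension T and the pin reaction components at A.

T = 1581 N, A_x = 1311 N, A_y = 1216 N

ΣM about A: T·sin34°·5.7 − 2100·2.4 = 0 → T = 5040/(5.7·0.559193) = 1581.23 ≈ 1581 N.
ΣF_x = 0: A_x − T·cos34° = 0 → A_x = 1581.23 × 0.829038 = 1311 N.
ΣF_y = 0: A_y + T·sin34° − 2100 = 0 → A_y = 2100 − 1581.23 × 0.559193 = 1216 N.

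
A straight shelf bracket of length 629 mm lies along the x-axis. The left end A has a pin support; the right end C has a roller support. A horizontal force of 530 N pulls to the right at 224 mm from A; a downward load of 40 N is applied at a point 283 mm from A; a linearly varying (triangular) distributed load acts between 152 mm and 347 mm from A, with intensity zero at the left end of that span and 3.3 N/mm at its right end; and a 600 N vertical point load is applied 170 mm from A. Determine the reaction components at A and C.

A_x = -530.0 N, A_y = 637.3 N, C_y = 324.4 N

Resultant of the triangular load: ½ × 3.3 × 195 = 321.75 N, acting at 282 mm from A (one-third of the span from the peak).
ΣM about A: C_y·629 − 40·283 − (½·3.3·195)·282 − 600·170 = 0 → C_y = 204053.5/629 = 324.409 ≈ 324.4 N.
ΣF_y = 0: A_y + 324.409 − 40 − ½·3.3·195 − 600 = 0 → A_y = 637.3 N.
ΣF_x = 0: A_x + 530 = 0 → A_x = -530.0 N.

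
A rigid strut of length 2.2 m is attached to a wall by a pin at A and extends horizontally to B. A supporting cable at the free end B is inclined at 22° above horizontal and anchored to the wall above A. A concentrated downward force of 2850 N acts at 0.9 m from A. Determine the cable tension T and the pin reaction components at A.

T = 3112 N, A_x = 2886 N, A_y = 1684 N

ΣM about A: T·sin22°·2.2 − 2850·0.9 = 0 → T = 2565/(2.2·0.374607) = 3112.35 ≈ 3112 N.
ΣF_x = 0: A_x − T·cos22° = 0 → A_x = 3112.35 × 0.927184 = 2886 N.
ΣF_y = 0: A_y + T·sin22° − 2850 = 0 → A_y = 2850 − 3112.35 × 0.374607 = 1684 N.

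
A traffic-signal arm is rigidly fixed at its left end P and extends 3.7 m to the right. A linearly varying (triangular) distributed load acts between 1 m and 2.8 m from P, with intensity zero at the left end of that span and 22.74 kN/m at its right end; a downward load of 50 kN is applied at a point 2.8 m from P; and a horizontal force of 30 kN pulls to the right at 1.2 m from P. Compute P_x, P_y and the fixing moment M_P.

P_x = -30.00 kN, P_y = 70.47 kN, M_P = 185.0 kN·m

Resultant of the triangular load: ½ × 22.74 × 1.8 = 20.466 kN, acting at 2.2 m from P (one-third of the span from the peak).
ΣF_x = 0: P_x + 30 = 0 → P_x = -30.00 kN.
ΣF_y = 0: P_y − ½·22.74·1.8 − 50 = 0 → P_y = 70.47 kN.
ΣM about P: M_P − (½·22.74·1.8)·2.2 − 50·2.8 = 0 → M_P = 185.0 kN·m.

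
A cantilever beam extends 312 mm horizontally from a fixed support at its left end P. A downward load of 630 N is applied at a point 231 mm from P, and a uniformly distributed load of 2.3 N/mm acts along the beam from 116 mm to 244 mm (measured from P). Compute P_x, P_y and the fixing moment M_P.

P_x = 0, P_y = 924.4 N, M_P = 198500 N·mm

Resultant of the distributed load: 2.3 × 128 = 294.4 N at 180 mm from P.
ΣF_x = 0: P_x = 0.
ΣF_y = 0: P_y − 630 − 2.3·128 = 0 → P_y = 924.4 N.
ΣM about P: M_P − 630·231 − (2.3·128)·180 = 0 → M_P = 198500 N·mm.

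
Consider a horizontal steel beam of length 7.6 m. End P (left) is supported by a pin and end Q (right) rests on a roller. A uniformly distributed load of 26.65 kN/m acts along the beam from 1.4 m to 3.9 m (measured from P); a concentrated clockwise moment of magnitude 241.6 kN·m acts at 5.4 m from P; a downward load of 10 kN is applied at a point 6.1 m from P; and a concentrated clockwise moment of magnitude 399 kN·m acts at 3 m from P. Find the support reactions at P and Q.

P_x = 0, P_y = -38.92 kN, Q_y = 115.5 kN

Resultant of the distributed load: 26.65 × 2.5 = 66.625 kN at 2.65 m from P.
Taking moments about P: Q_y·7.6 − (26.65·2.5)·2.65 − 241.6 − 10·6.1 − 399 = 0 → Q_y = 878.15625/7.6 = 115.547 ≈ 115.5 kN.
ΣF_y = 0: P_y + 115.547 − 26.65·2.5 − 10 = 0 → P_y = -38.92 kN.
ΣF_x = 0: no horizontal applied forces, so P_x = 0.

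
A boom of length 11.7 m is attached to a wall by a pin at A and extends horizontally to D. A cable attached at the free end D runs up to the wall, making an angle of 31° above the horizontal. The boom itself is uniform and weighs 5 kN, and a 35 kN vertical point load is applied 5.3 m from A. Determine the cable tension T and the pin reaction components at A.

T = 35.64 kN, A_x = 30.55 kN, A_y = 21.65 kN

ΣM about A: T·sin31°·11.7 − 5·5.85 − 35·5.3 = 0 → T = 214.75/(11.7·0.515038) = 35.6376 ≈ 35.64 kN.
ΣF_x = 0: A_x − T·cos31° = 0 → A_x = 35.6376 × 0.857167 = 30.55 kN.
ΣF_y = 0: A_y + T·sin31° − 5 − 35 = 0 → A_y = 40 − 35.6376 × 0.515038 = 21.65 kN.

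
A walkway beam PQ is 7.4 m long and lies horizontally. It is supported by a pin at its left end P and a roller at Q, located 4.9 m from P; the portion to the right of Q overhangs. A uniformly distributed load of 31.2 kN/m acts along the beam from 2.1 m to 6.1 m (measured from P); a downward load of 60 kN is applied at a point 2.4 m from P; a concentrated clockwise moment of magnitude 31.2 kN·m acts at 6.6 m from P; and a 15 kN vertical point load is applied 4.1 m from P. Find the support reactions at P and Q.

Resultant of the distributed load: 31.2 × 4 = 124.8 kN at 4.1 m from P.
Taking moments about P: Q_y·4.9 − (31.2·4)·4.1 − 60·2.4 − 31.2 − 15·4.1 = 0 → Q_y = 748.38/4.9 = 152.731 ≈ 152.7 kN.
ΣF_y = 0: P_y + 152.731 − 31.2·4 − 60 − 15 = 0 → P_y = 47.07 kN.
ΣF_x = 0: no horizontal applied forces, so P_x = 0.

P_x = 0, P_y = 47.07 kN, Q_y = 152.7 kN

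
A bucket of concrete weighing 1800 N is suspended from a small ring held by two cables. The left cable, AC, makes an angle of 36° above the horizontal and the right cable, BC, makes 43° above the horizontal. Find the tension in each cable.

T_AC = 1341 N, T_BC = 1483 N

ΣF_x = 0: −T_AC·cos36° + T_BC·cos43° = 0 → T_BC = 1.10619·T_AC.
ΣF_y = 0: T_AC·sin36° + T_BC·sin43° = 1800.
Substitute: T_AC·(0.587785 + 1.10619·0.681998) = 1800 → T_AC = 1341.08 ≈ 1341 N.
Then T_BC = 1.10619 × 1341.08 = 1483 N.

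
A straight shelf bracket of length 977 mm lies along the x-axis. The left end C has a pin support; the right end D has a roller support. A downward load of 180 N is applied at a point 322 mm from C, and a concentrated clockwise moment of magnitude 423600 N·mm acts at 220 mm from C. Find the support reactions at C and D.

ΣM about C: D_y·977 − 180·322 − 423600 = 0 → D_y = 481560/977 = 492.897 ≈ 492.9 N.
ΣF_y = 0: C_y + 492.897 − 180 = 0 → C_y = -312.9 N.
ΣF_x = 0: no horizontal applied forces, so C_x = 0.

C_x = 0, C_y = -312.9 N, D_y = 492.9 N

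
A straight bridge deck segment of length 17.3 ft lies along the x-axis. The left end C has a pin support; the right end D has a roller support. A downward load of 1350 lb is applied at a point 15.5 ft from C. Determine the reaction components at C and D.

C_x = 0, C_y = 140.5 lb, D_y = 1210 lb

ΣM about C: D_y·17.3 − 1350·15.5 = 0 → D_y = 20925/17.3 = 1209.54 ≈ 1210 lb.
ΣF_y = 0: C_y + 1209.54 − 1350 = 0 → C_y = 140.5 lb.
ΣF_x = 0: no horizontal applied forces, so C_x = 0.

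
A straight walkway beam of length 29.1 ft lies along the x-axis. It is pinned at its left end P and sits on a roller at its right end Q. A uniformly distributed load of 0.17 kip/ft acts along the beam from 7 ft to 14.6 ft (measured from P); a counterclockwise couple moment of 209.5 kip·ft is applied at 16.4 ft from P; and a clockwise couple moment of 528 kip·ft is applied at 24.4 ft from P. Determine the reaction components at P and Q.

P_x = 0, P_y = -10.13 kip, Q_y = 11.42 kip

Resultant of the distributed load: 0.17 × 7.6 = 1.292 kip at 10.8 ft from P.
Moments about P: Q_y·29.1 − (0.17·7.6)·10.8 + 209.5 − 528 = 0 → Q_y = 332.4536/29.1 = 11.4245 ≈ 11.42 kip.
ΣF_y = 0: P_y + 11.4245 − 0.17·7.6 = 0 → P_y = -10.13 kip.
ΣF_x = 0: no horizontal applied forces, so P_x = 0.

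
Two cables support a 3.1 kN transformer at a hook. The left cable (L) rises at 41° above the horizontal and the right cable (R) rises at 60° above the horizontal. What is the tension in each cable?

T_L = 1.579 kN, T_R = 2.383 kN

ΣF_x = 0: −T_L·cos41° + T_R·cos60° = 0 → T_R = 1.50942·T_L.
ΣF_y = 0: T_L·sin41° + T_R·sin60° = 3.1.
Substitute: T_L·(0.656059 + 1.50942·0.866025) = 3.1 → T_L = 1.57901 ≈ 1.579 kN.
Then T_R = 1.50942 × 1.57901 = 2.383 kN.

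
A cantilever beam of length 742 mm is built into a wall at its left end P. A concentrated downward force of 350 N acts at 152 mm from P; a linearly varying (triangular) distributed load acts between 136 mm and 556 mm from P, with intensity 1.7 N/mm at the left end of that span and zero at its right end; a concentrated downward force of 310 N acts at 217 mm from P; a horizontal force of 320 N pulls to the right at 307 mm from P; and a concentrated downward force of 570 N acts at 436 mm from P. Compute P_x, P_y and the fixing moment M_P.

P_x = -320.0 N, P_y = 1587 N, M_P = 467500 N·mm

Resultant of the triangular load: ½ × 1.7 × 420 = 357 N, acting at 276 mm from P (one-third of the span from the peak).
ΣF_x = 0: P_x + 320 = 0 → P_x = -320.0 N.
ΣF_y = 0: P_y − 350 − ½·1.7·420 − 310 − 570 = 0 → P_y = 1587 N.
ΣM about P: M_P − 350·152 − (½·1.7·420)·276 − 310·217 − 570·436 = 0 → M_P = 467500 N·mm.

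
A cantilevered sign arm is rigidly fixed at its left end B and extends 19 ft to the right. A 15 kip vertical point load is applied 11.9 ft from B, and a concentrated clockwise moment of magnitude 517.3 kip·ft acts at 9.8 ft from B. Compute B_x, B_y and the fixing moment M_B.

B_x = 0, B_y = 15.00 kip, M_B = 695.8 kip·ft

ΣF_x = 0: B_x = 0.
ΣF_y = 0: B_y − 15 = 0 → B_y = 15.00 kip.
ΣM about B: M_B − 15·11.9 − 517.3 = 0 → M_B = 695.8 kip·ft.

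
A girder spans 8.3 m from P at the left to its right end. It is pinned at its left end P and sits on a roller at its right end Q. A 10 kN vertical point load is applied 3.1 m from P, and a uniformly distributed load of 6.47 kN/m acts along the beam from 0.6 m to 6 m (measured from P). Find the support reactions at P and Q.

Resultant of the distributed load: 6.47 × 5.4 = 34.938 kN at 3.3 m from P.
ΣM about P: Q_y·8.3 − 10·3.1 − (6.47·5.4)·3.3 = 0 → Q_y = 146.2954/8.3 = 17.626 ≈ 17.63 kN.
ΣF_y = 0: P_y + 17.626 − 10 − 6.47·5.4 = 0 → P_y = 27.31 kN.
ΣF_x = 0: no horizontal applied forces, so P_x = 0.

P_x = 0, P_y = 27.31 kN, Q_y = 17.63 kN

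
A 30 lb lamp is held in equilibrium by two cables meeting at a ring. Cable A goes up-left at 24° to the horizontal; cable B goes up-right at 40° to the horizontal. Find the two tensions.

ΣF_x = 0: −T_A·cos24° + T_B·cos40° = 0 → T_B = 1.19255·T_A.
ΣF_y = 0: T_A·sin24° + T_B·sin40° = 30.
Substitute: T_A·(0.406737 + 1.19255·0.642788) = 30 → T_A = 25.569 ≈ 25.57 lb.
Then T_B = 1.19255 × 25.569 = 30.49 lb.

T_A = 25.57 lb, T_B = 30.49 lb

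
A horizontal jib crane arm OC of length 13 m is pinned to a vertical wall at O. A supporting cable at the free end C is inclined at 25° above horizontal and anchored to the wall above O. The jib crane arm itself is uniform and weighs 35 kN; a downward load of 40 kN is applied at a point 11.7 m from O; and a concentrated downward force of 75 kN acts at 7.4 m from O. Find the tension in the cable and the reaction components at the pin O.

ΣM about O: T·sin25°·13 − 35·6.5 − 40·11.7 − 75·7.4 = 0 → T = 1250.5/(13·0.422618) = 227.611 ≈ 227.6 kN.
ΣF_x = 0: O_x − T·cos25° = 0 → O_x = 227.611 × 0.906308 = 206.3 kN.
ΣF_y = 0: O_y + T·sin25° − 35 − 40 − 75 = 0 → O_y = 150 − 227.611 × 0.422618 = 53.81 kN.

T = 227.6 kN, O_x = 206.3 kN, O_y = 53.81 kN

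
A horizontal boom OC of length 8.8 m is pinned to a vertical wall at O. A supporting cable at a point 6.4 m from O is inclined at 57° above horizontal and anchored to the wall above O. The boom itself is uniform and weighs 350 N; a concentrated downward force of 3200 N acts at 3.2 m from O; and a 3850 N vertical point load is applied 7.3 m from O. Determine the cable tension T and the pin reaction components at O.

T = 7431 N, O_x = 4047 N, O_y = 1168 N

ΣM about O: T·sin57°·6.4 − 350·4.4 − 3200·3.2 − 3850·7.3 = 0 → T = 39885/(6.4·0.838671) = 7430.84 ≈ 7431 N.
ΣF_x = 0: O_x − T·cos57° = 0 → O_x = 7430.84 × 0.544639 = 4047 N.
ΣF_y = 0: O_y + T·sin57° − 350 − 3200 − 3850 = 0 → O_y = 7400 − 7430.84 × 0.838671 = 1168 N.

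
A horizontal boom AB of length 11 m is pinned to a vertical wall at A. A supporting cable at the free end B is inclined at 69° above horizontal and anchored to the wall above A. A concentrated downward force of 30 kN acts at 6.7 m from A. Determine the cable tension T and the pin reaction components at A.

ΣM about A: T·sin69°·11 − 30·6.7 = 0 → T = 201/(11·0.93358) = 19.5727 ≈ 19.57 kN.
ΣF_x = 0: A_x − T·cos69° = 0 → A_x = 19.5727 × 0.358368 = 7.014 kN.
ΣF_y = 0: A_y + T·sin69° − 30 = 0 → A_y = 30 − 19.5727 × 0.93358 = 11.73 kN.

T = 19.57 kN, A_x = 7.014 kN, A_y = 11.73 kN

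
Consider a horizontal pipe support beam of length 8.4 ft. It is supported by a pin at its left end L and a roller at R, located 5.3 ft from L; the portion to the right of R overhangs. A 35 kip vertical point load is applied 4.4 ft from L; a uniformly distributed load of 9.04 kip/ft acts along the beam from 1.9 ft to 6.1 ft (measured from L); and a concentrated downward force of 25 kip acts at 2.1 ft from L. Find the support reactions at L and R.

L_x = 0, L_y = 30.35 kip, R_y = 67.62 kip

Resultant of the distributed load: 9.04 × 4.2 = 37.968 kip at 4 ft from L.
Moments about L: R_y·5.3 − 35·4.4 − (9.04·4.2)·4 − 25·2.1 = 0 → R_y = 358.372/5.3 = 67.6174 ≈ 67.62 kip.
ΣF_y = 0: L_y + 67.6174 − 35 − 9.04·4.2 − 25 = 0 → L_y = 30.35 kip.
ΣF_x = 0: no horizontal applied forces, so L_x = 0.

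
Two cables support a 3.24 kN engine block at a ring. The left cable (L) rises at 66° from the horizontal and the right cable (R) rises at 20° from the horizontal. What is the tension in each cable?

ΣF_x = 0: −T_L·cos66° + T_R·cos20° = 0 → T_R = 0.43284·T_L.
ΣF_y = 0: T_L·sin66° + T_R·sin20° = 3.24.
Substitute: T_L·(0.913545 + 0.43284·0.34202) = 3.24 → T_L = 3.05204 ≈ 3.052 kN.
Then T_R = 0.43284 × 3.05204 = 1.321 kN.

T_L = 3.052 kN, T_R = 1.321 kN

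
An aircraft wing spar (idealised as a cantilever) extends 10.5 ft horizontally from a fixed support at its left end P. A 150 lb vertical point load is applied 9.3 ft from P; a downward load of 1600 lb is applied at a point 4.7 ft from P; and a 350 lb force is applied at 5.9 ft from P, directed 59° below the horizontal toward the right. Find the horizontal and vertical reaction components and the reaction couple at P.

ΣF_x = 0: P_x + 350·cos59° = 0 → P_x = -180.3 lb.
ΣF_y = 0: P_y − 150 − 1600 − 350·sin59° = 0 → P_y = 2050 lb.
ΣM about P: M_P − 150·9.3 − 1600·4.7 − 350·sin59°·5.9 = 0 → M_P = 10690 lb·ft.

P_x = -180.3 lb, P_y = 2050 lb, M_P = 10690 lb·ft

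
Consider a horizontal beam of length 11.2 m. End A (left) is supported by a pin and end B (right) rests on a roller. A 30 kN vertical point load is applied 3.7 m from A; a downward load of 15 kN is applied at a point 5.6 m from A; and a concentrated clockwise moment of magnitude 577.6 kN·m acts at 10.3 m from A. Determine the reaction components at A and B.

A_x = 0, A_y = -23.98 kN, B_y = 68.98 kN

ΣM about A: B_y·11.2 − 30·3.7 − 15·5.6 − 577.6 = 0 → B_y = 772.6/11.2 = 68.9821 ≈ 68.98 kN.
ΣF_y = 0: A_y + 68.9821 − 30 − 15 = 0 → A_y = -23.98 kN.
ΣF_x = 0: no horizontal applied forces, so A_x = 0.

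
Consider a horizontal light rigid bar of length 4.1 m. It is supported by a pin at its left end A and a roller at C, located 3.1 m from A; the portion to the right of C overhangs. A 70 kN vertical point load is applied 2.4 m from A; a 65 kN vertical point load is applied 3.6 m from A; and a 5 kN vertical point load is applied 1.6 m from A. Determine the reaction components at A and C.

Taking moments about A: C_y·3.1 − 70·2.4 − 65·3.6 − 5·1.6 = 0 → C_y = 410/3.1 = 132.258 ≈ 132.3 kN.
ΣF_y = 0: A_y + 132.258 − 70 − 65 − 5 = 0 → A_y = 7.742 kN.
ΣF_x = 0: no horizontal applied forces, so A_x = 0.

A_x = 0, A_y = 7.742 kN, C_y = 132.3 kN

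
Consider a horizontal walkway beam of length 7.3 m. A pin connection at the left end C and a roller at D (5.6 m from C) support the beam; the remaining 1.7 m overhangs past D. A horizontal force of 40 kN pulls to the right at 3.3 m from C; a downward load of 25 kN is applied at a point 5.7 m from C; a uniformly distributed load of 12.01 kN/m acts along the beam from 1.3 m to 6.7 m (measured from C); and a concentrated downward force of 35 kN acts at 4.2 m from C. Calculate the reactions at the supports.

Resultant of the distributed load: 12.01 × 5.4 = 64.854 kN at 4 m from C.
ΣM about C: D_y·5.6 − 25·5.7 − (12.01·5.4)·4 − 35·4.2 = 0 → D_y = 548.916/5.6 = 98.0207 ≈ 98.02 kN.
ΣF_y = 0: C_y + 98.0207 − 25 − 12.01·5.4 − 35 = 0 → C_y = 26.83 kN.
ΣF_x = 0: C_x + 40 = 0 → C_x = -40.00 kN.

C_x = -40.00 kN, C_y = 26.83 kN, D_y = 98.02 kN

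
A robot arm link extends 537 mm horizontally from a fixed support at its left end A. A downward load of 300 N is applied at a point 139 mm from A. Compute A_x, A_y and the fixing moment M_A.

ΣF_x = 0: A_x = 0.
ΣF_y = 0: A_y − 300 = 0 → A_y = 300.0 N.
ΣM about A: M_A − 300·139 = 0 → M_A = 41700 N·mm.

A_x = 0, A_y = 300.0 N, M_A = 41700 N·mm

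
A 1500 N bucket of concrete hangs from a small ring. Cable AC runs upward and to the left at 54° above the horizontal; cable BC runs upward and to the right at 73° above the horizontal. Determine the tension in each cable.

ΣF_x = 0: −T_AC·cos54° + T_BC·cos73° = 0 → T_BC = 2.0104·T_AC.
ΣF_y = 0: T_AC·sin54° + T_BC·sin73° = 1500.
Substitute: T_AC·(0.809017 + 2.0104·0.956305) = 1500 → T_AC = 549.134 ≈ 549.1 N.
Then T_BC = 2.0104 × 549.134 = 1104 N.

T_AC = 549.1 N, T_BC = 1104 N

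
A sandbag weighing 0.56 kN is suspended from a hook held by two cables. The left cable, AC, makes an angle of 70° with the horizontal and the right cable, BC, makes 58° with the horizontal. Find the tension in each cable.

T_AC = 0.3766 kN, T_BC = 0.2431 kN

ΣF_x = 0: −T_AC·cos70° + T_BC·cos58° = 0 → T_BC = 0.645419·T_AC.
ΣF_y = 0: T_AC·sin70° + T_BC·sin58° = 0.56.
Substitute: T_AC·(0.939693 + 0.645419·0.848048) = 0.56 → T_AC = 0.376587 ≈ 0.3766 kN.
Then T_BC = 0.645419 × 0.376587 = 0.2431 kN.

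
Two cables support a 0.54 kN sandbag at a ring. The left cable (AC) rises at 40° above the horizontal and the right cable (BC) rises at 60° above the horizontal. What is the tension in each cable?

ΣF_x = 0: −T_AC·cos40° + T_BC·cos60° = 0 → T_BC = 1.53209·T_AC.
ΣF_y = 0: T_AC·sin40° + T_BC·sin60° = 0.54.
Substitute: T_AC·(0.642788 + 1.53209·0.866025) = 0.54 → T_AC = 0.274165 ≈ 0.2742 kN.
Then T_BC = 1.53209 × 0.274165 = 0.4200 kN.

T_AC = 0.2742 kN, T_BC = 0.4200 kN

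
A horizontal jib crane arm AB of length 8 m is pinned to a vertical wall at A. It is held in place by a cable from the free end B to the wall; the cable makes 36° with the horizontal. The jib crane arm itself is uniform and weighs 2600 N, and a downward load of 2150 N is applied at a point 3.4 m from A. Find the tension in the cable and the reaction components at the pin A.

ΣM about A: T·sin36°·8 − 2600·4 − 2150·3.4 = 0 → T = 17710/(8·0.587785) = 3766.26 ≈ 3766 N.
ΣF_x = 0: A_x − T·cos36° = 0 → A_x = 3766.26 × 0.809017 = 3047 N.
ΣF_y = 0: A_y + T·sin36° − 2600 − 2150 = 0 → A_y = 4750 − 3766.26 × 0.587785 = 2536 N.

T = 3766 N, A_x = 3047 N, A_y = 2536 N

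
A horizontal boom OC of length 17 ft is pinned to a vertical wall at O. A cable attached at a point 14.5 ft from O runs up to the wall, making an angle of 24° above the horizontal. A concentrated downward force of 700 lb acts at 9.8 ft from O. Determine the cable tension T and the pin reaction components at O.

T = 1163 lb, O_x = 1063 lb, O_y = 226.9 lb

ΣM about O: T·sin24°·14.5 − 700·9.8 = 0 → T = 6860/(14.5·0.406737) = 1163.17 ≈ 1163 lb.
ΣF_x = 0: O_x − T·cos24° = 0 → O_x = 1163.17 × 0.913545 = 1063 lb.
ΣF_y = 0: O_y + T·sin24° − 700 = 0 → O_y = 700 − 1163.17 × 0.406737 = 226.9 lb.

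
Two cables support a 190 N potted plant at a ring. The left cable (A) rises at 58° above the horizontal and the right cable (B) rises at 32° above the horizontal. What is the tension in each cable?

T_A = 161.1 N, T_B = 100.7 N

ΣF_x = 0: −T_A·cos58° + T_B·cos32° = 0 → T_B = 0.624869·T_A.
ΣF_y = 0: T_A·sin58° + T_B·sin32° = 190.
Substitute: T_A·(0.848048 + 0.624869·0.529919) = 190 → T_A = 161.129 ≈ 161.1 N.
Then T_B = 0.624869 × 161.129 = 100.7 N.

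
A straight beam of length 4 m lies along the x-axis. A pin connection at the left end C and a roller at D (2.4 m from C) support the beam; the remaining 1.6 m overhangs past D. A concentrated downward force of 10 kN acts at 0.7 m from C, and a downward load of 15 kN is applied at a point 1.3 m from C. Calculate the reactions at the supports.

C_x = 0, C_y = 13.96 kN, D_y = 11.04 kN

Taking moments about C: D_y·2.4 − 10·0.7 − 15·1.3 = 0 → D_y = 26.5/2.4 = 11.0417 ≈ 11.04 kN.
ΣF_y = 0: C_y + 11.0417 − 10 − 15 = 0 → C_y = 13.96 kN.
ΣF_x = 0: no horizontal applied forces, so C_x = 0.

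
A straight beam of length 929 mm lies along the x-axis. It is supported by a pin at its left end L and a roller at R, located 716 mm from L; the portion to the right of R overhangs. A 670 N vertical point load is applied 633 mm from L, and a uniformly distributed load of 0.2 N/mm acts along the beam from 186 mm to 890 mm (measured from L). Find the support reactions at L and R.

L_x = 0, L_y = 112.7 N, R_y = 698.1 N

Resultant of the distributed load: 0.2 × 704 = 140.8 N at 538 mm from L.
ΣM about L: R_y·716 − 670·633 − (0.2·704)·538 = 0 → R_y = 499860.4/716 = 698.129 ≈ 698.1 N.
ΣF_y = 0: L_y + 698.129 − 670 − 0.2·704 = 0 → L_y = 112.7 N.
ΣF_x = 0: no horizontal applied forces, so L_x = 0.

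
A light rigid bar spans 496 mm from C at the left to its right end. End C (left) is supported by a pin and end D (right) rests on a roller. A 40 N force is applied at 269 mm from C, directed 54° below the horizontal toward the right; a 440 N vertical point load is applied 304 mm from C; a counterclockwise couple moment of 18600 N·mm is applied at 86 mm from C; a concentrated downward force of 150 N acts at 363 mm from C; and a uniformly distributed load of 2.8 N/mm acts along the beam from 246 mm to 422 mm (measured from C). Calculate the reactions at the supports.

C_x = -23.51 N, C_y = 423.8 N, D_y = 691.4 N

Resultant of the distributed load: 2.8 × 176 = 492.8 N at 334 mm from C.
ΣM about C: D_y·496 − 40·sin54°·269 − 440·304 + 18600 − 150·363 − (2.8·176)·334 = 0 → D_y = 342910/496 = 691.351 ≈ 691.4 N.
ΣF_y = 0: C_y + 691.351 − 40·sin54° − 440 − 150 − 2.8·176 = 0 → C_y = 423.8 N.
ΣF_x = 0: C_x + 40·cos54° = 0 → C_x = -23.51 N.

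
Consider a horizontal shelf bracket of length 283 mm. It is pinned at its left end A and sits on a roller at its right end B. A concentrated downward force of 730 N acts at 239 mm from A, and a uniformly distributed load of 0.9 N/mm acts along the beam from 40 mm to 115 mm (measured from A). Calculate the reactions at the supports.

Resultant of the distributed load: 0.9 × 75 = 67.5 N at 77.5 mm from A.
ΣM about A: B_y·283 − 730·239 − (0.9·75)·77.5 = 0 → B_y = 179701.25/283 = 634.987 ≈ 635.0 N.
ΣF_y = 0: A_y + 634.987 − 730 − 0.9·75 = 0 → A_y = 162.5 N.
ΣF_x = 0: no horizontal applied forces, so A_x = 0.

A_x = 0, A_y = 162.5 N, B_y = 635.0 N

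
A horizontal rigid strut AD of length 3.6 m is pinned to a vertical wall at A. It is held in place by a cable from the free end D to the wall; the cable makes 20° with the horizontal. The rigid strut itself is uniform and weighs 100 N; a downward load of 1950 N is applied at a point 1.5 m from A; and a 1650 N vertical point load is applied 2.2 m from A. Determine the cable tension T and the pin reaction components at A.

ΣM about A: T·sin20°·3.6 − 100·1.8 − 1950·1.5 − 1650·2.2 = 0 → T = 6735/(3.6·0.34202) = 5469.95 ≈ 5470 N.
ΣF_x = 0: A_x − T·cos20° = 0 → A_x = 5469.95 × 0.939693 = 5140 N.
ΣF_y = 0: A_y + T·sin20° − 100 − 1950 − 1650 = 0 → A_y = 3700 − 5469.95 × 0.34202 = 1829 N.

T = 5470 N, A_x = 5140 N, A_y = 1829 N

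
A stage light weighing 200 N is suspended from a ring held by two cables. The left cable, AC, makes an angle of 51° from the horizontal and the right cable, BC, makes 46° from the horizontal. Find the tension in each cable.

ΣF_x = 0: −T_AC·cos51° + T_BC·cos46° = 0 → T_BC = 0.905942·T_AC.
ΣF_y = 0: T_AC·sin51° + T_BC·sin46° = 200.
Substitute: T_AC·(0.777146 + 0.905942·0.71934) = 200 → T_AC = 139.975 ≈ 140.0 N.
Then T_BC = 0.905942 × 139.975 = 126.8 N.

T_AC = 140.0 N, T_BC = 126.8 N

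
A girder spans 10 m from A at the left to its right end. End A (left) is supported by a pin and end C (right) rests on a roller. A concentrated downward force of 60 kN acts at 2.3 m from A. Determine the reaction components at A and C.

A_x = 0, A_y = 46.20 kN, C_y = 13.80 kN

ΣM about A: C_y·10 − 60·2.3 = 0 → C_y = 138/10 = 13.80 kN.
ΣF_y = 0: A_y + 13.8 − 60 = 0 → A_y = 46.20 kN.
ΣF_x = 0: no horizontal applied forces, so A_x = 0.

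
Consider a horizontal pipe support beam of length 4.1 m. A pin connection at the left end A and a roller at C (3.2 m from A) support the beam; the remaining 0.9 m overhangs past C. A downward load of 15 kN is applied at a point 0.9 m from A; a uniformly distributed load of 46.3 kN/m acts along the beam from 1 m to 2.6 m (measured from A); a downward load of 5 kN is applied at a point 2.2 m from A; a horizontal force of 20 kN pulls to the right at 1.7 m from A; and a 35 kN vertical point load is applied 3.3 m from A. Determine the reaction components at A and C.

Resultant of the distributed load: 46.3 × 1.6 = 74.08 kN at 1.8 m from A.
Taking moments about A: C_y·3.2 − 15·0.9 − (46.3·1.6)·1.8 − 5·2.2 − 35·3.3 = 0 → C_y = 273.344/3.2 = 85.42 kN.
ΣF_y = 0: A_y + 85.42 − 15 − 46.3·1.6 − 5 − 35 = 0 → A_y = 43.66 kN.
ΣF_x = 0: A_x + 20 = 0 → A_x = -20.00 kN.

A_x = -20.00 kN, A_y = 43.66 kN, C_y = 85.42 kN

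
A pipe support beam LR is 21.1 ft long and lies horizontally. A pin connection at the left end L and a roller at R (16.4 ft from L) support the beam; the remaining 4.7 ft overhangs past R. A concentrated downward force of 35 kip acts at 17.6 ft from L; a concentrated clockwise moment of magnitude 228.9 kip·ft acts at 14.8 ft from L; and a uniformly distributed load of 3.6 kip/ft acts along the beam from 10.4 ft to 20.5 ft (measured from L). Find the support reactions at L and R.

Resultant of the distributed load: 3.6 × 10.1 = 36.36 kip at 15.45 ft from L.
ΣM about L: R_y·16.4 − 35·17.6 − 228.9 − (3.6·10.1)·15.45 = 0 → R_y = 1406.662/16.4 = 85.7721 ≈ 85.77 kip.
ΣF_y = 0: L_y + 85.7721 − 35 − 3.6·10.1 = 0 → L_y = -14.41 kip.
ΣF_x = 0: no horizontal applied forces, so L_x = 0.

L_x = 0, L_y = -14.41 kip, R_y = 85.77 kip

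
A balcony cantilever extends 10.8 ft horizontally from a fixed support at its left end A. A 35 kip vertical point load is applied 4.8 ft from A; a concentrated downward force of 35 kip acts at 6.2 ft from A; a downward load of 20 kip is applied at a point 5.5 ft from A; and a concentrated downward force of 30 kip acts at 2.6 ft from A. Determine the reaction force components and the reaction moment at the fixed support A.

A_x = 0, A_y = 120.0 kip, M_A = 573.0 kip·ft

ΣF_x = 0: A_x = 0.
ΣF_y = 0: A_y − 35 − 35 − 20 − 30 = 0 → A_y = 120.0 kip.
ΣM about A: M_A − 35·4.8 − 35·6.2 − 20·5.5 − 30·2.6 = 0 → M_A = 573.0 kip·ft.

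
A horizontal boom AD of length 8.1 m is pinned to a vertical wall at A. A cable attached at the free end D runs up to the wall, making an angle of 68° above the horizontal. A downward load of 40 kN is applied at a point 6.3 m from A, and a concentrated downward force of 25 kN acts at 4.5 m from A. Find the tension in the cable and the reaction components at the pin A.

ΣM about A: T·sin68°·8.1 − 40·6.3 − 25·4.5 = 0 → T = 364.5/(8.1·0.927184) = 48.5341 ≈ 48.53 kN.
ΣF_x = 0: A_x − T·cos68° = 0 → A_x = 48.5341 × 0.374607 = 18.18 kN.
ΣF_y = 0: A_y + T·sin68° − 40 − 25 = 0 → A_y = 65 − 48.5341 × 0.927184 = 20.00 kN.

T = 48.53 kN, A_x = 18.18 kN, A_y = 20.00 kN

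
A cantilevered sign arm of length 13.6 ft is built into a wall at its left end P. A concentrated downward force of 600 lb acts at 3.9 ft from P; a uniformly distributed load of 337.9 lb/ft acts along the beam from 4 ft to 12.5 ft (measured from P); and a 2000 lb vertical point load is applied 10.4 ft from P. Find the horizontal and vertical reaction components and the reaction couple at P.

P_x = 0, P_y = 5472 lb, M_P = 46840 lb·ft

Resultant of the distributed load: 337.9 × 8.5 = 2872.15 lb at 8.25 ft from P.
ΣF_x = 0: P_x = 0.
ΣF_y = 0: P_y − 600 − 337.9·8.5 − 2000 = 0 → P_y = 5472 lb.
ΣM about P: M_P − 600·3.9 − (337.9·8.5)·8.25 − 2000·10.4 = 0 → M_P = 46840 lb·ft.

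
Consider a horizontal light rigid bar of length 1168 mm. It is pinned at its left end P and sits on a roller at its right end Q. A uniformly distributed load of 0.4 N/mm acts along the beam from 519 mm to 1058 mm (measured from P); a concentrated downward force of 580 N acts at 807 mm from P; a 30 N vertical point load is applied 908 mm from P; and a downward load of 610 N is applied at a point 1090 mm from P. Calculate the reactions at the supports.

Resultant of the distributed load: 0.4 × 539 = 215.6 N at 788.5 mm from P.
ΣM about P: Q_y·1168 − (0.4·539)·788.5 − 580·807 − 30·908 − 610·1090 = 0 → Q_y = 1330200.6/1168 = 1138.87 ≈ 1139 N.
ΣF_y = 0: P_y + 1138.87 − 0.4·539 − 580 − 30 − 610 = 0 → P_y = 296.7 N.
ΣF_x = 0: no horizontal applied forces, so P_x = 0.

P_x = 0, P_y = 296.7 N, Q_y = 1139 N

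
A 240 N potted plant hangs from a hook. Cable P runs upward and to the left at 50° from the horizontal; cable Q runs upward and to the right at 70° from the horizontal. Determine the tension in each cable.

T_P = 94.78 N, T_Q = 178.1 N

ΣF_x = 0: −T_P·cos50° + T_Q·cos70° = 0 → T_Q = 1.87939·T_P.
ΣF_y = 0: T_P·sin50° + T_Q·sin70° = 240.
Substitute: T_P·(0.766044 + 1.87939·0.939693) = 240 → T_P = 94.7832 ≈ 94.78 N.
Then T_Q = 1.87939 × 94.7832 = 178.1 N.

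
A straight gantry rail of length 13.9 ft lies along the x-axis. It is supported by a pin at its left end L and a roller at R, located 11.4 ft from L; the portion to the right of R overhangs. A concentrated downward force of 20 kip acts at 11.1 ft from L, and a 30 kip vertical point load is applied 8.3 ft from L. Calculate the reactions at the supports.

L_x = 0, L_y = 8.684 kip, R_y = 41.32 kip

Taking moments about L: R_y·11.4 − 20·11.1 − 30·8.3 = 0 → R_y = 471/11.4 = 41.3158 ≈ 41.32 kip.
ΣF_y = 0: L_y + 41.3158 − 20 − 30 = 0 → L_y = 8.684 kip.
ΣF_x = 0: no horizontal applied forces, so L_x = 0.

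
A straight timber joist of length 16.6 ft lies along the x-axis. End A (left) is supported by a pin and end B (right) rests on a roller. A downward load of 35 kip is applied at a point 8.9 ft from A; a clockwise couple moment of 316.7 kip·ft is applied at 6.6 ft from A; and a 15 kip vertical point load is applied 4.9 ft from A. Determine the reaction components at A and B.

A_x = 0, A_y = 7.729 kip, B_y = 42.27 kip

Moments about A: B_y·16.6 − 35·8.9 − 316.7 − 15·4.9 = 0 → B_y = 701.7/16.6 = 42.2711 ≈ 42.27 kip.
ΣF_y = 0: A_y + 42.2711 − 35 − 15 = 0 → A_y = 7.729 kip.
ΣF_x = 0: no horizontal applied forces, so A_x = 0.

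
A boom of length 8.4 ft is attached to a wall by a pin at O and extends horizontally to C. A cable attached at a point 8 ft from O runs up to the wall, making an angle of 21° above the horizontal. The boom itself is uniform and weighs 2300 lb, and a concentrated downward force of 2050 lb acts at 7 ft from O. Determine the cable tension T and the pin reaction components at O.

T = 8375 lb, O_x = 7819 lb, O_y = 1349 lb

ΣM about O: T·sin21°·8 − 2300·4.2 − 2050·7 = 0 → T = 24010/(8·0.358368) = 8374.77 ≈ 8375 lb.
ΣF_x = 0: O_x − T·cos21° = 0 → O_x = 8374.77 × 0.93358 = 7819 lb.
ΣF_y = 0: O_y + T·sin21° − 2300 − 2050 = 0 → O_y = 4350 − 8374.77 × 0.358368 = 1349 lb.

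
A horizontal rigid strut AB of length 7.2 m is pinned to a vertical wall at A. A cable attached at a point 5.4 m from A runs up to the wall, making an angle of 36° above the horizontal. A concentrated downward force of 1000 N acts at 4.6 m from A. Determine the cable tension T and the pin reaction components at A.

ΣM about A: T·sin36°·5.4 − 1000·4.6 = 0 → T = 4600/(5.4·0.587785) = 1449.26 ≈ 1449 N.
ΣF_x = 0: A_x − T·cos36° = 0 → A_x = 1449.26 × 0.809017 = 1172 N.
ΣF_y = 0: A_y + T·sin36° − 1000 = 0 → A_y = 1000 − 1449.26 × 0.587785 = 148.1 N.

T = 1449 N, A_x = 1172 N, A_y = 148.1 N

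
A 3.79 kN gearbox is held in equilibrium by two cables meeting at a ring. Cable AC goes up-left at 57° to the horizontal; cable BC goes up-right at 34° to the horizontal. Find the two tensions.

T_AC = 3.143 kN, T_BC = 2.064 kN

ΣF_x = 0: −T_AC·cos57° + T_BC·cos34° = 0 → T_BC = 0.656953·T_AC.
ΣF_y = 0: T_AC·sin57° + T_BC·sin34° = 3.79.
Substitute: T_AC·(0.838671 + 0.656953·0.559193) = 3.79 → T_AC = 3.14253 ≈ 3.143 kN.
Then T_BC = 0.656953 × 3.14253 = 2.064 kN.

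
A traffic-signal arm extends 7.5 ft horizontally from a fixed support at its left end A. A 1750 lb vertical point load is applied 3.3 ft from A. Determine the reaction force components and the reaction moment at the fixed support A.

A_x = 0, A_y = 1750 lb, M_A = 5775 lb·ft

ΣF_x = 0: A_x = 0.
ΣF_y = 0: A_y − 1750 = 0 → A_y = 1750 lb.
ΣM about A: M_A − 1750·3.3 = 0 → M_A = 5775 lb·ft.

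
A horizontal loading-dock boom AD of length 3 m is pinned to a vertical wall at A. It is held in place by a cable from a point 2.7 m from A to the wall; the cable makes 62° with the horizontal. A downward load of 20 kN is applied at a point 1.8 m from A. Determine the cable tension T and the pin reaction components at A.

ΣM about A: T·sin62°·2.7 − 20·1.8 = 0 → T = 36/(2.7·0.882948) = 15.1009 ≈ 15.10 kN.
ΣF_x = 0: A_x − T·cos62° = 0 → A_x = 15.1009 × 0.469472 = 7.089 kN.
ΣF_y = 0: A_y + T·sin62° − 20 = 0 → A_y = 20 − 15.1009 × 0.882948 = 6.667 kN.

T = 15.10 kN, A_x = 7.089 kN, A_y = 6.667 kN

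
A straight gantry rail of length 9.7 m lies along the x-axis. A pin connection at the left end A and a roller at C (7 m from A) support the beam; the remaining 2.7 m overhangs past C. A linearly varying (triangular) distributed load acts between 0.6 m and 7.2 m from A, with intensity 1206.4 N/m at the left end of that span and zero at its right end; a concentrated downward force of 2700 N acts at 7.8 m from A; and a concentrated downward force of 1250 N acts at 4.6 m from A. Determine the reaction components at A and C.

A_x = 0, A_y = 2509 N, C_y = 5422 N

Resultant of the triangular load: ½ × 1206.4 × 6.6 = 3981.12 N, acting at 2.8 m from A (one-third of the span from the peak).
Taking moments about A: C_y·7 − (½·1206.4·6.6)·2.8 − 2700·7.8 − 1250·4.6 = 0 → C_y = 37957.136/7 = 5422.45 ≈ 5422 N.
ΣF_y = 0: A_y + 5422.45 − ½·1206.4·6.6 − 2700 − 1250 = 0 → A_y = 2509 N.
ΣF_x = 0: no horizontal applied forces, so A_x = 0.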